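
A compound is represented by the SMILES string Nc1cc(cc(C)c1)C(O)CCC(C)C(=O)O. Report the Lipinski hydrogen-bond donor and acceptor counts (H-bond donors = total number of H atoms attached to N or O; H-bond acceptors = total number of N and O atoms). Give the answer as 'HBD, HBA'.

Donors: find every N or O and count the H atoms it carries.
  atom 1 (N): bond orders sum to 1 → 2 H
  atom 10 (O): bond orders sum to 1 → 1 H
  atom 16 (O): bond orders sum to 2 → 0 H
  atom 17 (O): bond orders sum to 1 → 1 H
Lipinski HBD = 4.
Acceptors: N atoms = 1, O atoms = 3 → HBA = 4.

4, 4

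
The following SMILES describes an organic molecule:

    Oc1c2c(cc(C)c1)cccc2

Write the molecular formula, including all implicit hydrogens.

C11H10O

Walk through each heavy atom and fill implicit hydrogens from standard valence (C 4, N 3, O 2, S 2, halogen 1); for lowercase aromatic atoms, an aromatic c carries 1 H when it has two neighbours and 0 H with three, and aromatic n carries 0 H:
  atom 1: O, bond orders sum to 1 (valence 2) → 1 H
  atom 2: aromatic c, 3 neighbours → 0 H
  atom 3: aromatic c, 3 neighbours → 0 H
  atom 4: aromatic c, 3 neighbours → 0 H
  atom 5: aromatic c, 2 neighbours → 1 H
  atom 6: aromatic c, 3 neighbours → 0 H
  atom 7: C, bond orders sum to 1 (valence 4) → 3 H
  atom 8: aromatic c, 2 neighbours → 1 H
  atom 9: aromatic c, 2 neighbours → 1 H
  atom 10: aromatic c, 2 neighbours → 1 H
  atom 11: aromatic c, 2 neighbours → 1 H
  atom 12: aromatic c, 2 neighbours → 1 H
Totals → C:11, H:10, O:1.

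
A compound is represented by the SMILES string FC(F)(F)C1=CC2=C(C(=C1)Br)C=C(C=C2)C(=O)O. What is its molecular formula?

C12H6BrF3O2

Walk through each heavy atom and fill implicit hydrogens from standard valence (C 4, N 3, O 2, S 2, halogen 1):
  atom 1: F (halogen, monovalent) → 0 H
  atom 2: C, bond orders sum to 4 (valence 4) → 0 H
  atom 3: F (halogen, monovalent) → 0 H
  atom 4: F (halogen, monovalent) → 0 H
  atom 5: C, bond orders sum to 4 (valence 4) → 0 H
  atom 6: C, bond orders sum to 3 (valence 4) → 1 H
  atom 7: C, bond orders sum to 4 (valence 4) → 0 H
  atom 8: C, bond orders sum to 4 (valence 4) → 0 H
  atom 9: C, bond orders sum to 4 (valence 4) → 0 H
  atom 10: C, bond orders sum to 3 (valence 4) → 1 H
  atom 11: Br (halogen, monovalent) → 0 H
  atom 12: C, bond orders sum to 3 (valence 4) → 1 H
  atom 13: C, bond orders sum to 4 (valence 4) → 0 H
  atom 14: C, bond orders sum to 3 (valence 4) → 1 H
  atom 15: C, bond orders sum to 3 (valence 4) → 1 H
  atom 16: C, bond orders sum to 4 (valence 4) → 0 H
  atom 17: O, bond orders sum to 2 (valence 2) → 0 H
  atom 18: O, bond orders sum to 1 (valence 2) → 1 H
Totals → C:12, H:6, Br:1, F:3, O:2.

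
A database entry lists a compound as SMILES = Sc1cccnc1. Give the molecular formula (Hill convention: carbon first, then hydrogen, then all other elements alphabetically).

C5H5NS

Walk through each heavy atom and fill implicit hydrogens from standard valence (C 4, N 3, O 2, S 2, halogen 1); for lowercase aromatic atoms, an aromatic c carries 1 H when it has two neighbours and 0 H with three, and aromatic n carries 0 H:
  atom 1: S, bond orders sum to 1 (valence 2) → 1 H
  atom 2: aromatic c, 3 neighbours → 0 H
  atom 3: aromatic c, 2 neighbours → 1 H
  atom 4: aromatic c, 2 neighbours → 1 H
  atom 5: aromatic c, 2 neighbours → 1 H
  atom 6: aromatic n, 2 neighbours → 0 H
  atom 7: aromatic c, 2 neighbours → 1 H
Totals → C:5, H:5, N:1, S:1.
In Hill order: C5H5NS.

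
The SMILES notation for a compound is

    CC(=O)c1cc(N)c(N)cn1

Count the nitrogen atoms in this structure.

Scan the SMILES for N atoms (remember two-letter symbols like Cl and Br are single atoms).
Nitrogen count: 3.

3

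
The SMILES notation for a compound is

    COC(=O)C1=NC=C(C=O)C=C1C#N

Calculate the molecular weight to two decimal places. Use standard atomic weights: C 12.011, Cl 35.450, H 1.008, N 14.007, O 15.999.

First, the molecular formula is C9H6N2O3 (counting implicit H from valence).
  C: 9 × 12.011 = 108.099
  H: 6 × 1.008 = 6.048
  N: 2 × 14.007 = 28.014
  O: 3 × 15.999 = 47.997
Sum: 9×12.011 + 6×1.008 + 2×14.007 + 3×15.999 = 190.158 → 190.16 g/mol.

190.16 g/mol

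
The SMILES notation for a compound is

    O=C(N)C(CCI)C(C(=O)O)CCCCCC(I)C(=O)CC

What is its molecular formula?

Walk through each heavy atom and fill implicit hydrogens from standard valence (C 4, N 3, O 2, S 2, halogen 1):
  atom 1: O, bond orders sum to 2 (valence 2) → 0 H
  atom 2: C, bond orders sum to 4 (valence 4) → 0 H
  atom 3: N, bond orders sum to 1 (valence 3) → 2 H
  atom 4: C, bond orders sum to 3 (valence 4) → 1 H
  atom 5: C, bond orders sum to 2 (valence 4) → 2 H
  atom 6: C, bond orders sum to 2 (valence 4) → 2 H
  atom 7: I (halogen, monovalent) → 0 H
  atom 8: C, bond orders sum to 3 (valence 4) → 1 H
  atom 9: C, bond orders sum to 4 (valence 4) → 0 H
  atom 10: O, bond orders sum to 2 (valence 2) → 0 H
  atom 11: O, bond orders sum to 1 (valence 2) → 1 H
  atom 12: C, bond orders sum to 2 (valence 4) → 2 H
  atom 13: C, bond orders sum to 2 (valence 4) → 2 H
  atom 14: C, bond orders sum to 2 (valence 4) → 2 H
  atom 15: C, bond orders sum to 2 (valence 4) → 2 H
  atom 16: C, bond orders sum to 2 (valence 4) → 2 H
  atom 17: C, bond orders sum to 3 (valence 4) → 1 H
  atom 18: I (halogen, monovalent) → 0 H
  atom 19: C, bond orders sum to 4 (valence 4) → 0 H
  atom 20: O, bond orders sum to 2 (valence 2) → 0 H
  atom 21: C, bond orders sum to 2 (valence 4) → 2 H
  atom 22: C, bond orders sum to 1 (valence 4) → 3 H
Totals → C:15, H:25, I:2, N:1, O:4.

C15H25I2NO4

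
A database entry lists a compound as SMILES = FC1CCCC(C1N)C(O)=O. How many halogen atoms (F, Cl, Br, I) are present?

1

Halogen atoms appear at heavy-atom position 1 (1×F).
Other groups present: 1 carboxylic acid, 1 primary amine.
Halogen count: 1.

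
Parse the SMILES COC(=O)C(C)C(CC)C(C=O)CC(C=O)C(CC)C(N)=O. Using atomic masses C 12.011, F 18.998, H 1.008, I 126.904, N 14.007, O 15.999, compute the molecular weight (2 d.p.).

First, the molecular formula is C16H27NO5 (counting implicit H from valence).
  C: 16 × 12.011 = 192.176
  H: 27 × 1.008 = 27.216
  N: 1 × 14.007 = 14.007
  O: 5 × 15.999 = 79.995
Sum: 16×12.011 + 27×1.008 + 1×14.007 + 5×15.999 = 313.394 → 313.39 g/mol.

313.39 g/mol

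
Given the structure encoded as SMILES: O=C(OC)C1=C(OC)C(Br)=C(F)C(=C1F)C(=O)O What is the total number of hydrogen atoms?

Walk through each heavy atom and fill implicit hydrogens from standard valence (C 4, N 3, O 2, S 2, halogen 1):
  atom 1: O, bond orders sum to 2 (valence 2) → 0 H
  atom 2: C, bond orders sum to 4 (valence 4) → 0 H
  atom 3: O, bond orders sum to 2 (valence 2) → 0 H
  atom 4: C, bond orders sum to 1 (valence 4) → 3 H
  atom 5: C, bond orders sum to 4 (valence 4) → 0 H
  atom 6: C, bond orders sum to 4 (valence 4) → 0 H
  atom 7: O, bond orders sum to 2 (valence 2) → 0 H
  atom 8: C, bond orders sum to 1 (valence 4) → 3 H
  atom 9: C, bond orders sum to 4 (valence 4) → 0 H
  atom 10: Br (halogen, monovalent) → 0 H
  atom 11: C, bond orders sum to 4 (valence 4) → 0 H
  atom 12: F (halogen, monovalent) → 0 H
  atom 13: C, bond orders sum to 4 (valence 4) → 0 H
  atom 14: C, bond orders sum to 4 (valence 4) → 0 H
  atom 15: F (halogen, monovalent) → 0 H
  atom 16: C, bond orders sum to 4 (valence 4) → 0 H
  atom 17: O, bond orders sum to 2 (valence 2) → 0 H
  atom 18: O, bond orders sum to 1 (valence 2) → 1 H
Total hydrogens: 7.

7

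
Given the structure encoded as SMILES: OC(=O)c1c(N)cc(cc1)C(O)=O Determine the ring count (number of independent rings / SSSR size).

1

In SMILES, each pair of matching ring-closure digits denotes one ring-closing bond; the number of such bonds equals the number of independent rings.
Ring-closure bonds here: 1.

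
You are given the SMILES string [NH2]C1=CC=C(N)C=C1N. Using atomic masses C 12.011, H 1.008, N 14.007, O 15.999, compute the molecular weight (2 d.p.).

First, the molecular formula is C6H9N3 (counting implicit H from valence).
  C: 6 × 12.011 = 72.066
  H: 9 × 1.008 = 9.072
  N: 3 × 14.007 = 42.021
Sum: 6×12.011 + 9×1.008 + 3×14.007 = 123.159 → 123.16 g/mol.

123.16 g/mol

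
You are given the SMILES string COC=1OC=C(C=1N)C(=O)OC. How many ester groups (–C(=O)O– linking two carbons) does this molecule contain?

The ester motif appears at heavy-atom position 9 in the SMILES.
Other groups present: 1 ether, 1 primary amine.
Ester count: 1.

1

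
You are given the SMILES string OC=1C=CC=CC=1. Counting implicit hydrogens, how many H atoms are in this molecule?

6

Walk through each heavy atom and fill implicit hydrogens from standard valence (C 4, N 3, O 2, S 2, halogen 1):
  atom 1: O, bond orders sum to 1 (valence 2) → 1 H
  atom 2: C, bond orders sum to 4 (valence 4) → 0 H
  atom 3: C, bond orders sum to 3 (valence 4) → 1 H
  atom 4: C, bond orders sum to 3 (valence 4) → 1 H
  atom 5: C, bond orders sum to 3 (valence 4) → 1 H
  atom 6: C, bond orders sum to 3 (valence 4) → 1 H
  atom 7: C, bond orders sum to 3 (valence 4) → 1 H
Total hydrogens: 6.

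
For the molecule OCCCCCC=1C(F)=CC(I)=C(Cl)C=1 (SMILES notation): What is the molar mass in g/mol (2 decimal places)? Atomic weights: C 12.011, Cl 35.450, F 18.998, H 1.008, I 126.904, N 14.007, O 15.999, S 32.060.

342.58 g/mol

First, the molecular formula is C11H13ClFIO (counting implicit H from valence).
  C: 11 × 12.011 = 132.121
  Cl: 1 × 35.450 = 35.450
  F: 1 × 18.998 = 18.998
  H: 13 × 1.008 = 13.104
  I: 1 × 126.904 = 126.904
  O: 1 × 15.999 = 15.999
Sum: 11×12.011 + 1×35.450 + 1×18.998 + 13×1.008 + 1×126.904 + 1×15.999 = 342.576 → 342.58 g/mol.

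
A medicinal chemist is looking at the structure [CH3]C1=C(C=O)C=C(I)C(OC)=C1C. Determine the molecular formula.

Walk through each heavy atom and fill implicit hydrogens from standard valence (C 4, N 3, O 2, S 2, halogen 1):
  atom 1: C with explicit H count 3
  atom 2: C, bond orders sum to 4 (valence 4) → 0 H
  atom 3: C, bond orders sum to 4 (valence 4) → 0 H
  atom 4: C, bond orders sum to 3 (valence 4) → 1 H
  atom 5: O, bond orders sum to 2 (valence 2) → 0 H
  atom 6: C, bond orders sum to 3 (valence 4) → 1 H
  atom 7: C, bond orders sum to 4 (valence 4) → 0 H
  atom 8: I (halogen, monovalent) → 0 H
  atom 9: C, bond orders sum to 4 (valence 4) → 0 H
  atom 10: O, bond orders sum to 2 (valence 2) → 0 H
  atom 11: C, bond orders sum to 1 (valence 4) → 3 H
  atom 12: C, bond orders sum to 4 (valence 4) → 0 H
  atom 13: C, bond orders sum to 1 (valence 4) → 3 H
Totals → C:10, H:11, I:1, O:2.

C10H11IO2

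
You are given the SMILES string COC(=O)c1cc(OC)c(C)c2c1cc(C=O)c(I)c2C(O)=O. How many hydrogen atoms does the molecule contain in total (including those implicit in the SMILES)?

Walk through each heavy atom and fill implicit hydrogens from standard valence (C 4, N 3, O 2, S 2, halogen 1); for lowercase aromatic atoms, an aromatic c carries 1 H when it has two neighbours and 0 H with three, and aromatic n carries 0 H:
  atom 1: C, bond orders sum to 1 (valence 4) → 3 H
  atom 2: O, bond orders sum to 2 (valence 2) → 0 H
  atom 3: C, bond orders sum to 4 (valence 4) → 0 H
  atom 4: O, bond orders sum to 2 (valence 2) → 0 H
  atom 5: aromatic c, 3 neighbours → 0 H
  atom 6: aromatic c, 2 neighbours → 1 H
  atom 7: aromatic c, 3 neighbours → 0 H
  atom 8: O, bond orders sum to 2 (valence 2) → 0 H
  atom 9: C, bond orders sum to 1 (valence 4) → 3 H
  atom 10: aromatic c, 3 neighbours → 0 H
  atom 11: C, bond orders sum to 1 (valence 4) → 3 H
  atom 12: aromatic c, 3 neighbours → 0 H
  atom 13: aromatic c, 3 neighbours → 0 H
  atom 14: aromatic c, 2 neighbours → 1 H
  atom 15: aromatic c, 3 neighbours → 0 H
  atom 16: C, bond orders sum to 3 (valence 4) → 1 H
  atom 17: O, bond orders sum to 2 (valence 2) → 0 H
  atom 18: aromatic c, 3 neighbours → 0 H
  atom 19: I (halogen, monovalent) → 0 H
  atom 20: aromatic c, 3 neighbours → 0 H
  atom 21: C, bond orders sum to 4 (valence 4) → 0 H
  atom 22: O, bond orders sum to 1 (valence 2) → 1 H
  atom 23: O, bond orders sum to 2 (valence 2) → 0 H
Total hydrogens: 13.

13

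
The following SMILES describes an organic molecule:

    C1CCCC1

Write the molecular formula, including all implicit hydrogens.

Walk through each heavy atom and fill implicit hydrogens from standard valence (C 4, N 3, O 2, S 2, halogen 1):
  atom 1: C, bond orders sum to 2 (valence 4) → 2 H
  atom 2: C, bond orders sum to 2 (valence 4) → 2 H
  atom 3: C, bond orders sum to 2 (valence 4) → 2 H
  atom 4: C, bond orders sum to 2 (valence 4) → 2 H
  atom 5: C, bond orders sum to 2 (valence 4) → 2 H
Totals → C:5, H:10.

C5H10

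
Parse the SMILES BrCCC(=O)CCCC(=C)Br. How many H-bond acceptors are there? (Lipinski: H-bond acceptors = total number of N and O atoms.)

N atoms: 0; O atoms: 1.
Lipinski HBA = 0 + 1 = 1.

1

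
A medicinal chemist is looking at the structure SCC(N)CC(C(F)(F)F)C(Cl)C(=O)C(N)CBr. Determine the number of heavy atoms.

18

Every atom symbol written in the SMILES (organic subset) is one heavy atom; implicit H are not written.
Heavy atoms by element → Br:1, C:9, Cl:1, F:3, N:2, O:1, S:1.
Total: 18.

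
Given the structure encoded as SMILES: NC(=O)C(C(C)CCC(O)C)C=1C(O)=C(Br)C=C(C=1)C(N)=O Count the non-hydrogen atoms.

Every atom symbol written in the SMILES (organic subset) is one heavy atom; implicit H are not written.
Heavy atoms by element → Br:1, C:15, N:2, O:4.
Total: 22.

22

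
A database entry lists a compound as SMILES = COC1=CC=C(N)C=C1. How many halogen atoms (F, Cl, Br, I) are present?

0

Scan the SMILES for the halogen motif — none present.
Groups that are present: 1 ether, 1 primary amine.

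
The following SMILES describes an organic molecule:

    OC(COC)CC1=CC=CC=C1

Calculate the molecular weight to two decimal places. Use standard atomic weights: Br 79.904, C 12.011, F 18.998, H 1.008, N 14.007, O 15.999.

166.22 g/mol

First, the molecular formula is C10H14O2 (counting implicit H from valence).
  C: 10 × 12.011 = 120.110
  H: 14 × 1.008 = 14.112
  O: 2 × 15.999 = 31.998
Sum: 10×12.011 + 14×1.008 + 2×15.999 = 166.220 → 166.22 g/mol.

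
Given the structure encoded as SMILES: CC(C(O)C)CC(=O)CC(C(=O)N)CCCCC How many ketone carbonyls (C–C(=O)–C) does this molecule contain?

1

The ketone motif appears at heavy-atom position 7 in the SMILES.
Other groups present: 1 amide, 1 hydroxyl.
Ketone count: 1.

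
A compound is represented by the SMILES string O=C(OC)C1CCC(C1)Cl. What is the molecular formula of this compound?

C7H11ClO2

Walk through each heavy atom and fill implicit hydrogens from standard valence (C 4, N 3, O 2, S 2, halogen 1):
  atom 1: O, bond orders sum to 2 (valence 2) → 0 H
  atom 2: C, bond orders sum to 4 (valence 4) → 0 H
  atom 3: O, bond orders sum to 2 (valence 2) → 0 H
  atom 4: C, bond orders sum to 1 (valence 4) → 3 H
  atom 5: C, bond orders sum to 3 (valence 4) → 1 H
  atom 6: C, bond orders sum to 2 (valence 4) → 2 H
  atom 7: C, bond orders sum to 2 (valence 4) → 2 H
  atom 8: C, bond orders sum to 3 (valence 4) → 1 H
  atom 9: C, bond orders sum to 2 (valence 4) → 2 H
  atom 10: Cl (halogen, monovalent) → 0 H
Totals → C:7, H:11, Cl:1, O:2.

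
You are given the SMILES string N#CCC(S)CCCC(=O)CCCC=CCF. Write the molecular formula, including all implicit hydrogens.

C13H20FNOS

Walk through each heavy atom and fill implicit hydrogens from standard valence (C 4, N 3, O 2, S 2, halogen 1):
  atom 1: N, bond orders sum to 3 (valence 3) → 0 H
  atom 2: C, bond orders sum to 4 (valence 4) → 0 H
  atom 3: C, bond orders sum to 2 (valence 4) → 2 H
  atom 4: C, bond orders sum to 3 (valence 4) → 1 H
  atom 5: S, bond orders sum to 1 (valence 2) → 1 H
  atom 6: C, bond orders sum to 2 (valence 4) → 2 H
  atom 7: C, bond orders sum to 2 (valence 4) → 2 H
  atom 8: C, bond orders sum to 2 (valence 4) → 2 H
  atom 9: C, bond orders sum to 4 (valence 4) → 0 H
  atom 10: O, bond orders sum to 2 (valence 2) → 0 H
  atom 11: C, bond orders sum to 2 (valence 4) → 2 H
  atom 12: C, bond orders sum to 2 (valence 4) → 2 H
  atom 13: C, bond orders sum to 2 (valence 4) → 2 H
  atom 14: C, bond orders sum to 3 (valence 4) → 1 H
  atom 15: C, bond orders sum to 3 (valence 4) → 1 H
  atom 16: C, bond orders sum to 2 (valence 4) → 2 H
  atom 17: F (halogen, monovalent) → 0 H
Totals → C:13, H:20, F:1, N:1, O:1, S:1.
In Hill order: C13H20FNOS.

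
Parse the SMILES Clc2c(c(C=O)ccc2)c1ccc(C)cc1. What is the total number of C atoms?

14

Count every carbon token in the SMILES (each C, including those in ring-closure positions and inside branches).
Carbon count: 14.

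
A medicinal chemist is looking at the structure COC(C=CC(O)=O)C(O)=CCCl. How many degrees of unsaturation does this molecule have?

3

Degree of unsaturation = (number of rings) + (number of π bonds).
Ring closures in the SMILES: 0.
π bonds: 3 double bonds (each 1 DoU) → 3 DoU from unsaturation.
Total DoU = 0 + 3 = 3.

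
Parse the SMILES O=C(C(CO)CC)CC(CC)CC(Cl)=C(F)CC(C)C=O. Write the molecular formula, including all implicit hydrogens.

C16H26ClFO3

Walk through each heavy atom and fill implicit hydrogens from standard valence (C 4, N 3, O 2, S 2, halogen 1):
  atom 1: O, bond orders sum to 2 (valence 2) → 0 H
  atom 2: C, bond orders sum to 4 (valence 4) → 0 H
  atom 3: C, bond orders sum to 3 (valence 4) → 1 H
  atom 4: C, bond orders sum to 2 (valence 4) → 2 H
  atom 5: O, bond orders sum to 1 (valence 2) → 1 H
  atom 6: C, bond orders sum to 2 (valence 4) → 2 H
  atom 7: C, bond orders sum to 1 (valence 4) → 3 H
  atom 8: C, bond orders sum to 2 (valence 4) → 2 H
  atom 9: C, bond orders sum to 3 (valence 4) → 1 H
  atom 10: C, bond orders sum to 2 (valence 4) → 2 H
  atom 11: C, bond orders sum to 1 (valence 4) → 3 H
  atom 12: C, bond orders sum to 2 (valence 4) → 2 H
  atom 13: C, bond orders sum to 4 (valence 4) → 0 H
  atom 14: Cl (halogen, monovalent) → 0 H
  atom 15: C, bond orders sum to 4 (valence 4) → 0 H
  atom 16: F (halogen, monovalent) → 0 H
  atom 17: C, bond orders sum to 2 (valence 4) → 2 H
  atom 18: C, bond orders sum to 3 (valence 4) → 1 H
  atom 19: C, bond orders sum to 1 (valence 4) → 3 H
  atom 20: C, bond orders sum to 3 (valence 4) → 1 H
  atom 21: O, bond orders sum to 2 (valence 2) → 0 H
Totals → C:16, H:26, Cl:1, F:1, O:3.
In Hill order: C16H26ClFO3.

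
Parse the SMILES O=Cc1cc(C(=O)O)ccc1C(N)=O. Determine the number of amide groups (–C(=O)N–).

The amide motif appears at heavy-atom position 12 in the SMILES.
Other groups present: 1 aldehyde, 1 carboxylic acid.
Amide count: 1.

1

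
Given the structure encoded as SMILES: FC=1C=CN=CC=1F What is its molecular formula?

Walk through each heavy atom and fill implicit hydrogens from standard valence (C 4, N 3, O 2, S 2, halogen 1):
  atom 1: F (halogen, monovalent) → 0 H
  atom 2: C, bond orders sum to 4 (valence 4) → 0 H
  atom 3: C, bond orders sum to 3 (valence 4) → 1 H
  atom 4: C, bond orders sum to 3 (valence 4) → 1 H
  atom 5: N, bond orders sum to 3 (valence 3) → 0 H
  atom 6: C, bond orders sum to 3 (valence 4) → 1 H
  atom 7: C, bond orders sum to 4 (valence 4) → 0 H
  atom 8: F (halogen, monovalent) → 0 H
Totals → C:5, H:3, F:2, N:1.

C5H3F2N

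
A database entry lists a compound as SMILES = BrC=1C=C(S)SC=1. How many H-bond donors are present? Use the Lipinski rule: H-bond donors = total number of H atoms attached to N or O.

0

Donors: find every N or O and count the H atoms it carries.
  (no N or O atoms present)
Lipinski HBD = 0.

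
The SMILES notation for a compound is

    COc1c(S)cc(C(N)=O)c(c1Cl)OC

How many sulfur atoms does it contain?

Scan the SMILES for S atoms (remember two-letter symbols like Cl and Br are single atoms).
Sulfur count: 1.

1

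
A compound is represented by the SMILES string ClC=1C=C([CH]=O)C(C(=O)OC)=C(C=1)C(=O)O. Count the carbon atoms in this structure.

Count every carbon token in the SMILES (each C, including those in ring-closure positions and inside branches).
Carbon count: 10.

10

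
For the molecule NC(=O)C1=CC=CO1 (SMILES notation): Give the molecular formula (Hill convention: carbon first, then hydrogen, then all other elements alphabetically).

Walk through each heavy atom and fill implicit hydrogens from standard valence (C 4, N 3, O 2, S 2, halogen 1):
  atom 1: N, bond orders sum to 1 (valence 3) → 2 H
  atom 2: C, bond orders sum to 4 (valence 4) → 0 H
  atom 3: O, bond orders sum to 2 (valence 2) → 0 H
  atom 4: C, bond orders sum to 4 (valence 4) → 0 H
  atom 5: C, bond orders sum to 3 (valence 4) → 1 H
  atom 6: C, bond orders sum to 3 (valence 4) → 1 H
  atom 7: C, bond orders sum to 3 (valence 4) → 1 H
  atom 8: O, bond orders sum to 2 (valence 2) → 0 H
Totals → C:5, H:5, N:1, O:2.
In Hill order: C5H5NO2.

C5H5NO2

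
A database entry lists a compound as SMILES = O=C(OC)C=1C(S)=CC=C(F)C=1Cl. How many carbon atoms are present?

Count every carbon token in the SMILES (each C, including those in ring-closure positions and inside branches).
Carbon count: 8.

8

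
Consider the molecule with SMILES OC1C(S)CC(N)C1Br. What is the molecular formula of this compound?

Walk through each heavy atom and fill implicit hydrogens from standard valence (C 4, N 3, O 2, S 2, halogen 1):
  atom 1: O, bond orders sum to 1 (valence 2) → 1 H
  atom 2: C, bond orders sum to 3 (valence 4) → 1 H
  atom 3: C, bond orders sum to 3 (valence 4) → 1 H
  atom 4: S, bond orders sum to 1 (valence 2) → 1 H
  atom 5: C, bond orders sum to 2 (valence 4) → 2 H
  atom 6: C, bond orders sum to 3 (valence 4) → 1 H
  atom 7: N, bond orders sum to 1 (valence 3) → 2 H
  atom 8: C, bond orders sum to 3 (valence 4) → 1 H
  atom 9: Br (halogen, monovalent) → 0 H
Totals → C:5, H:10, Br:1, N:1, O:1, S:1.
In Hill order: C5H10BrNOS.

C5H10BrNOS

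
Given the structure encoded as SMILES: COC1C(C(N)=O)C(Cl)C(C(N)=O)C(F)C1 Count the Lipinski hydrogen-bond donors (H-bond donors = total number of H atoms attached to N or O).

4

Donors: find every N or O and count the H atoms it carries.
  atom 2 (O): bond orders sum to 2 → 0 H
  atom 6 (N): bond orders sum to 1 → 2 H
  atom 7 (O): bond orders sum to 2 → 0 H
  atom 12 (N): bond orders sum to 1 → 2 H
  atom 13 (O): bond orders sum to 2 → 0 H
Lipinski HBD = 4.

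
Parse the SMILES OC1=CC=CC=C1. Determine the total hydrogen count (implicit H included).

Walk through each heavy atom and fill implicit hydrogens from standard valence (C 4, N 3, O 2, S 2, halogen 1):
  atom 1: O, bond orders sum to 1 (valence 2) → 1 H
  atom 2: C, bond orders sum to 4 (valence 4) → 0 H
  atom 3: C, bond orders sum to 3 (valence 4) → 1 H
  atom 4: C, bond orders sum to 3 (valence 4) → 1 H
  atom 5: C, bond orders sum to 3 (valence 4) → 1 H
  atom 6: C, bond orders sum to 3 (valence 4) → 1 H
  atom 7: C, bond orders sum to 3 (valence 4) → 1 H
Total hydrogens: 6.

6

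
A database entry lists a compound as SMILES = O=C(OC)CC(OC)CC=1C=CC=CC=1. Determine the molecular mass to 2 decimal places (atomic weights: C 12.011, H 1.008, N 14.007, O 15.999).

First, the molecular formula is C12H16O3 (counting implicit H from valence).
  C: 12 × 12.011 = 144.132
  H: 16 × 1.008 = 16.128
  O: 3 × 15.999 = 47.997
Sum: 12×12.011 + 16×1.008 + 3×15.999 = 208.257 → 208.26 g/mol.

208.26 g/mol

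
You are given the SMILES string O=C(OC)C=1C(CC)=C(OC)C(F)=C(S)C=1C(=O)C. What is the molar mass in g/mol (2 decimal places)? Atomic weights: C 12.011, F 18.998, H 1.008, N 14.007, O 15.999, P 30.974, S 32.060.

First, the molecular formula is C13H15FO4S (counting implicit H from valence).
  C: 13 × 12.011 = 156.143
  F: 1 × 18.998 = 18.998
  H: 15 × 1.008 = 15.120
  O: 4 × 15.999 = 63.996
  S: 1 × 32.060 = 32.060
Sum: 13×12.011 + 1×18.998 + 15×1.008 + 4×15.999 + 1×32.060 = 286.317 → 286.32 g/mol.

286.32 g/mol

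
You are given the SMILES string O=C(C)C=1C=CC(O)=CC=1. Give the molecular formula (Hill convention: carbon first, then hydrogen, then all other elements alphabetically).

Walk through each heavy atom and fill implicit hydrogens from standard valence (C 4, N 3, O 2, S 2, halogen 1):
  atom 1: O, bond orders sum to 2 (valence 2) → 0 H
  atom 2: C, bond orders sum to 4 (valence 4) → 0 H
  atom 3: C, bond orders sum to 1 (valence 4) → 3 H
  atom 4: C, bond orders sum to 4 (valence 4) → 0 H
  atom 5: C, bond orders sum to 3 (valence 4) → 1 H
  atom 6: C, bond orders sum to 3 (valence 4) → 1 H
  atom 7: C, bond orders sum to 4 (valence 4) → 0 H
  atom 8: O, bond orders sum to 1 (valence 2) → 1 H
  atom 9: C, bond orders sum to 3 (valence 4) → 1 H
  atom 10: C, bond orders sum to 3 (valence 4) → 1 H
Totals → C:8, H:8, O:2.

C8H8O2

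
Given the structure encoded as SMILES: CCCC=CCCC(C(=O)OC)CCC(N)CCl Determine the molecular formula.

C14H26ClNO2

Walk through each heavy atom and fill implicit hydrogens from standard valence (C 4, N 3, O 2, S 2, halogen 1):
  atom 1: C, bond orders sum to 1 (valence 4) → 3 H
  atom 2: C, bond orders sum to 2 (valence 4) → 2 H
  atom 3: C, bond orders sum to 2 (valence 4) → 2 H
  atom 4: C, bond orders sum to 3 (valence 4) → 1 H
  atom 5: C, bond orders sum to 3 (valence 4) → 1 H
  atom 6: C, bond orders sum to 2 (valence 4) → 2 H
  atom 7: C, bond orders sum to 2 (valence 4) → 2 H
  atom 8: C, bond orders sum to 3 (valence 4) → 1 H
  atom 9: C, bond orders sum to 4 (valence 4) → 0 H
  atom 10: O, bond orders sum to 2 (valence 2) → 0 H
  atom 11: O, bond orders sum to 2 (valence 2) → 0 H
  atom 12: C, bond orders sum to 1 (valence 4) → 3 H
  atom 13: C, bond orders sum to 2 (valence 4) → 2 H
  atom 14: C, bond orders sum to 2 (valence 4) → 2 H
  atom 15: C, bond orders sum to 3 (valence 4) → 1 H
  atom 16: N, bond orders sum to 1 (valence 3) → 2 H
  atom 17: C, bond orders sum to 2 (valence 4) → 2 H
  atom 18: Cl (halogen, monovalent) → 0 H
Totals → C:14, H:26, Cl:1, N:1, O:2.
In Hill order: C14H26ClNO2.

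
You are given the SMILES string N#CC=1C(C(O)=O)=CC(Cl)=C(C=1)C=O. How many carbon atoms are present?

Count every carbon token in the SMILES (each C, including those in ring-closure positions and inside branches).
Carbon count: 9.

9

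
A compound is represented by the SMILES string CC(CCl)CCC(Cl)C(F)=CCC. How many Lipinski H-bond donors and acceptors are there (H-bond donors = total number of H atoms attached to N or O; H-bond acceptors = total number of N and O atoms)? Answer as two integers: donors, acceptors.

0, 0

Donors: find every N or O and count the H atoms it carries.
  (no N or O atoms present)
Lipinski HBD = 0.
Acceptors: N atoms = 0, O atoms = 0 → HBA = 0.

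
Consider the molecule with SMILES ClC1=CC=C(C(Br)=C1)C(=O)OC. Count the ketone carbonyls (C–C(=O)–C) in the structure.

Scan the SMILES for the ketone motif — none present.
Groups that are present: 1 ester.

0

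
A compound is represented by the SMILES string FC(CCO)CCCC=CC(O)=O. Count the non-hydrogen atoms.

13

Every atom symbol written in the SMILES (organic subset) is one heavy atom; implicit H are not written.
Heavy atoms by element → C:9, F:1, O:3.
Total: 13.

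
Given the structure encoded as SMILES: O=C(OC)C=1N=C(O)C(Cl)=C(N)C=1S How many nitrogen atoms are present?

2

Scan the SMILES for N atoms (remember two-letter symbols like Cl and Br are single atoms).
Nitrogen count: 2.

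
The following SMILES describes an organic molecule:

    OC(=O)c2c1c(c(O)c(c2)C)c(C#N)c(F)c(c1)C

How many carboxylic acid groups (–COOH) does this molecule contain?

1

The carboxylic acid motif appears at heavy-atom position 2 in the SMILES.
Other groups present: 1 hydroxyl, 1 nitrile.
Carboxylic acid count: 1.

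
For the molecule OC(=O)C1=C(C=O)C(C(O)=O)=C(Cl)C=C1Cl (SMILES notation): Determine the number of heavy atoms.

Every atom symbol written in the SMILES (organic subset) is one heavy atom; implicit H are not written.
Heavy atoms by element → C:9, Cl:2, O:5.
Total: 16.

16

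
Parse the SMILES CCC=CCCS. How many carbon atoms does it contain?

6

Count every carbon token in the SMILES (each C, including those in ring-closure positions and inside branches).
Carbon count: 6.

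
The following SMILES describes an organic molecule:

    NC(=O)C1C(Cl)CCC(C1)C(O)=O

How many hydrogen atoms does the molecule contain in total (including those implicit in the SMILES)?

Walk through each heavy atom and fill implicit hydrogens from standard valence (C 4, N 3, O 2, S 2, halogen 1):
  atom 1: N, bond orders sum to 1 (valence 3) → 2 H
  atom 2: C, bond orders sum to 4 (valence 4) → 0 H
  atom 3: O, bond orders sum to 2 (valence 2) → 0 H
  atom 4: C, bond orders sum to 3 (valence 4) → 1 H
  atom 5: C, bond orders sum to 3 (valence 4) → 1 H
  atom 6: Cl (halogen, monovalent) → 0 H
  atom 7: C, bond orders sum to 2 (valence 4) → 2 H
  atom 8: C, bond orders sum to 2 (valence 4) → 2 H
  atom 9: C, bond orders sum to 3 (valence 4) → 1 H
  atom 10: C, bond orders sum to 2 (valence 4) → 2 H
  atom 11: C, bond orders sum to 4 (valence 4) → 0 H
  atom 12: O, bond orders sum to 1 (valence 2) → 1 H
  atom 13: O, bond orders sum to 2 (valence 2) → 0 H
Total hydrogens: 12.

12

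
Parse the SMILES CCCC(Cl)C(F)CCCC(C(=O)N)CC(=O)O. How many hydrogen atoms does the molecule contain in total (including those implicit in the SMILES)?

21

Walk through each heavy atom and fill implicit hydrogens from standard valence (C 4, N 3, O 2, S 2, halogen 1):
  atom 1: C, bond orders sum to 1 (valence 4) → 3 H
  atom 2: C, bond orders sum to 2 (valence 4) → 2 H
  atom 3: C, bond orders sum to 2 (valence 4) → 2 H
  atom 4: C, bond orders sum to 3 (valence 4) → 1 H
  atom 5: Cl (halogen, monovalent) → 0 H
  atom 6: C, bond orders sum to 3 (valence 4) → 1 H
  atom 7: F (halogen, monovalent) → 0 H
  atom 8: C, bond orders sum to 2 (valence 4) → 2 H
  atom 9: C, bond orders sum to 2 (valence 4) → 2 H
  atom 10: C, bond orders sum to 2 (valence 4) → 2 H
  atom 11: C, bond orders sum to 3 (valence 4) → 1 H
  atom 12: C, bond orders sum to 4 (valence 4) → 0 H
  atom 13: O, bond orders sum to 2 (valence 2) → 0 H
  atom 14: N, bond orders sum to 1 (valence 3) → 2 H
  atom 15: C, bond orders sum to 2 (valence 4) → 2 H
  atom 16: C, bond orders sum to 4 (valence 4) → 0 H
  atom 17: O, bond orders sum to 2 (valence 2) → 0 H
  atom 18: O, bond orders sum to 1 (valence 2) → 1 H
Total hydrogens: 21.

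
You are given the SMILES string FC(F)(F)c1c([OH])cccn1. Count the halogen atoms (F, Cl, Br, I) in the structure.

Halogen atoms appear at heavy-atom positions 1, 3, 4 (3×F).
Other groups present: 1 hydroxyl.
Halogen count: 3.

3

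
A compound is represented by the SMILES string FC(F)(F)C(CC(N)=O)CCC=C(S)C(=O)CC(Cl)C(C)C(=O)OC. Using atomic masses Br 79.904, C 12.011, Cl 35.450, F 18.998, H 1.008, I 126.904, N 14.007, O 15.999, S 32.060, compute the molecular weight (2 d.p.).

403.84 g/mol

First, the molecular formula is C15H21ClF3NO4S (counting implicit H from valence).
  C: 15 × 12.011 = 180.165
  Cl: 1 × 35.450 = 35.450
  F: 3 × 18.998 = 56.994
  H: 21 × 1.008 = 21.168
  N: 1 × 14.007 = 14.007
  O: 4 × 15.999 = 63.996
  S: 1 × 32.060 = 32.060
Sum: 15×12.011 + 1×35.450 + 3×18.998 + 21×1.008 + 1×14.007 + 4×15.999 + 1×32.060 = 403.840 → 403.84 g/mol.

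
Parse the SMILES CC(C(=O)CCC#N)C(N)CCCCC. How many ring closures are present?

In SMILES, each pair of matching ring-closure digits denotes one ring-closing bond; the number of such bonds equals the number of independent rings.
Ring-closure bonds here: 0.

0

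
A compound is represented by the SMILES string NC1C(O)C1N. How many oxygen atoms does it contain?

1

Scan the SMILES for O atoms (remember two-letter symbols like Cl and Br are single atoms).
Oxygen count: 1.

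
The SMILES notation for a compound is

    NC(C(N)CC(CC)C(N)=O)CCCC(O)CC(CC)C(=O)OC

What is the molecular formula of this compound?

C17H35N3O4

Walk through each heavy atom and fill implicit hydrogens from standard valence (C 4, N 3, O 2, S 2, halogen 1):
  atom 1: N, bond orders sum to 1 (valence 3) → 2 H
  atom 2: C, bond orders sum to 3 (valence 4) → 1 H
  atom 3: C, bond orders sum to 3 (valence 4) → 1 H
  atom 4: N, bond orders sum to 1 (valence 3) → 2 H
  atom 5: C, bond orders sum to 2 (valence 4) → 2 H
  atom 6: C, bond orders sum to 3 (valence 4) → 1 H
  atom 7: C, bond orders sum to 2 (valence 4) → 2 H
  atom 8: C, bond orders sum to 1 (valence 4) → 3 H
  atom 9: C, bond orders sum to 4 (valence 4) → 0 H
  atom 10: N, bond orders sum to 1 (valence 3) → 2 H
  atom 11: O, bond orders sum to 2 (valence 2) → 0 H
  atom 12: C, bond orders sum to 2 (valence 4) → 2 H
  atom 13: C, bond orders sum to 2 (valence 4) → 2 H
  atom 14: C, bond orders sum to 2 (valence 4) → 2 H
  atom 15: C, bond orders sum to 3 (valence 4) → 1 H
  atom 16: O, bond orders sum to 1 (valence 2) → 1 H
  atom 17: C, bond orders sum to 2 (valence 4) → 2 H
  atom 18: C, bond orders sum to 3 (valence 4) → 1 H
  atom 19: C, bond orders sum to 2 (valence 4) → 2 H
  atom 20: C, bond orders sum to 1 (valence 4) → 3 H
  atom 21: C, bond orders sum to 4 (valence 4) → 0 H
  atom 22: O, bond orders sum to 2 (valence 2) → 0 H
  atom 23: O, bond orders sum to 2 (valence 2) → 0 H
  atom 24: C, bond orders sum to 1 (valence 4) → 3 H
Totals → C:17, H:35, N:3, O:4.
In Hill order: C17H35N3O4.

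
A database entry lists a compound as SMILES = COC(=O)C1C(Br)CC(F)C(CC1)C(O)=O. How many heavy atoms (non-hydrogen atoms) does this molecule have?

Every atom symbol written in the SMILES (organic subset) is one heavy atom; implicit H are not written.
Heavy atoms by element → Br:1, C:10, F:1, O:4.
Total: 16.

16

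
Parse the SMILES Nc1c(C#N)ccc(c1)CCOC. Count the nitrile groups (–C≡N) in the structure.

The nitrile motif appears at heavy-atom position 4 in the SMILES.
Other groups present: 1 ether, 1 primary amine.
Nitrile count: 1.

1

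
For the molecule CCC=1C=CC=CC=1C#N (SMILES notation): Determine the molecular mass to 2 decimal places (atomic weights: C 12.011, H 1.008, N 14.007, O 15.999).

First, the molecular formula is C9H9N (counting implicit H from valence).
  C: 9 × 12.011 = 108.099
  H: 9 × 1.008 = 9.072
  N: 1 × 14.007 = 14.007
Sum: 9×12.011 + 9×1.008 + 1×14.007 = 131.178 → 131.18 g/mol.

131.18 g/mol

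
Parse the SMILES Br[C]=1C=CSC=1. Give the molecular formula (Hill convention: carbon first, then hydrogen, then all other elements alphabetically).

Walk through each heavy atom and fill implicit hydrogens from standard valence (C 4, N 3, O 2, S 2, halogen 1):
  atom 1: Br (halogen, monovalent) → 0 H
  atom 2: C with explicit H count 0
  atom 3: C, bond orders sum to 3 (valence 4) → 1 H
  atom 4: C, bond orders sum to 3 (valence 4) → 1 H
  atom 5: S, bond orders sum to 2 (valence 2) → 0 H
  atom 6: C, bond orders sum to 3 (valence 4) → 1 H
Totals → C:4, H:3, Br:1, S:1.
In Hill order: C4H3BrS.

C4H3BrS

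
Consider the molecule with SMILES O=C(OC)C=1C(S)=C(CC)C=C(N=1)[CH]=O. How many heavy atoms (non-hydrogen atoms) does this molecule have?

15

Every atom symbol written in the SMILES (organic subset) is one heavy atom; implicit H are not written.
Heavy atoms by element → C:10, N:1, O:3, S:1.
Total: 15.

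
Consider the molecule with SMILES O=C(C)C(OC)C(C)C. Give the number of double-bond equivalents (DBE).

Molecular formula: C7H14O2.
DoU = (2C + 2 + N − H − X) / 2, where X is the halogen count and O/S are ignored.
    = (2·7 + 2 + 0 − 14 − 0) / 2 = 2 / 2 = 1.

1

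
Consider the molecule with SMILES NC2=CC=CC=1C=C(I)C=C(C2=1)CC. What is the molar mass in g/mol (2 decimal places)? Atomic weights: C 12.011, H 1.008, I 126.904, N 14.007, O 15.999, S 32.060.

297.14 g/mol

First, the molecular formula is C12H12IN (counting implicit H from valence).
  C: 12 × 12.011 = 144.132
  H: 12 × 1.008 = 12.096
  I: 1 × 126.904 = 126.904
  N: 1 × 14.007 = 14.007
Sum: 12×12.011 + 12×1.008 + 1×126.904 + 1×14.007 = 297.139 → 297.14 g/mol.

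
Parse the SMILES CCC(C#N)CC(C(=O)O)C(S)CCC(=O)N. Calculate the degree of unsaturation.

Degree of unsaturation = (number of rings) + (number of π bonds).
Ring closures in the SMILES: 0.
π bonds: 2 double bonds (each 1 DoU), 1 triple bond (each 2 DoU) → 4 DoU from unsaturation.
Total DoU = 0 + 4 = 4.

4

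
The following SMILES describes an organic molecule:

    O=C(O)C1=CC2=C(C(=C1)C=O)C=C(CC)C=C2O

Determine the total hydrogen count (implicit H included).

Walk through each heavy atom and fill implicit hydrogens from standard valence (C 4, N 3, O 2, S 2, halogen 1):
  atom 1: O, bond orders sum to 2 (valence 2) → 0 H
  atom 2: C, bond orders sum to 4 (valence 4) → 0 H
  atom 3: O, bond orders sum to 1 (valence 2) → 1 H
  atom 4: C, bond orders sum to 4 (valence 4) → 0 H
  atom 5: C, bond orders sum to 3 (valence 4) → 1 H
  atom 6: C, bond orders sum to 4 (valence 4) → 0 H
  atom 7: C, bond orders sum to 4 (valence 4) → 0 H
  atom 8: C, bond orders sum to 4 (valence 4) → 0 H
  atom 9: C, bond orders sum to 3 (valence 4) → 1 H
  atom 10: C, bond orders sum to 3 (valence 4) → 1 H
  atom 11: O, bond orders sum to 2 (valence 2) → 0 H
  atom 12: C, bond orders sum to 3 (valence 4) → 1 H
  atom 13: C, bond orders sum to 4 (valence 4) → 0 H
  atom 14: C, bond orders sum to 2 (valence 4) → 2 H
  atom 15: C, bond orders sum to 1 (valence 4) → 3 H
  atom 16: C, bond orders sum to 3 (valence 4) → 1 H
  atom 17: C, bond orders sum to 4 (valence 4) → 0 H
  atom 18: O, bond orders sum to 1 (valence 2) → 1 H
Total hydrogens: 12.

12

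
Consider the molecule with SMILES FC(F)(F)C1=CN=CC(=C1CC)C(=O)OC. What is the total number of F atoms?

3

Scan the SMILES for F atoms (remember two-letter symbols like Cl and Br are single atoms).
Fluorine count: 3.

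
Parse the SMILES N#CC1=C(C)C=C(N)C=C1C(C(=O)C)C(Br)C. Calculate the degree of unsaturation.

Molecular formula: C13H15BrN2O.
DoU = (2C + 2 + N − H − X) / 2, where X is the halogen count and O/S are ignored.
    = (2·13 + 2 + 2 − 15 − 1) / 2 = 14 / 2 = 7.

7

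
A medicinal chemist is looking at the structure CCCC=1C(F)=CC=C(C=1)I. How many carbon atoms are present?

9

Count every carbon token in the SMILES (each C, including those in ring-closure positions and inside branches).
Carbon count: 9.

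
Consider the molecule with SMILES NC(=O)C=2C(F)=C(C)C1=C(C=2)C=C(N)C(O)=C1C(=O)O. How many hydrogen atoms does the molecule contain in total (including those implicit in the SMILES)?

11

Walk through each heavy atom and fill implicit hydrogens from standard valence (C 4, N 3, O 2, S 2, halogen 1):
  atom 1: N, bond orders sum to 1 (valence 3) → 2 H
  atom 2: C, bond orders sum to 4 (valence 4) → 0 H
  atom 3: O, bond orders sum to 2 (valence 2) → 0 H
  atom 4: C, bond orders sum to 4 (valence 4) → 0 H
  atom 5: C, bond orders sum to 4 (valence 4) → 0 H
  atom 6: F (halogen, monovalent) → 0 H
  atom 7: C, bond orders sum to 4 (valence 4) → 0 H
  atom 8: C, bond orders sum to 1 (valence 4) → 3 H
  atom 9: C, bond orders sum to 4 (valence 4) → 0 H
  atom 10: C, bond orders sum to 4 (valence 4) → 0 H
  atom 11: C, bond orders sum to 3 (valence 4) → 1 H
  atom 12: C, bond orders sum to 3 (valence 4) → 1 H
  atom 13: C, bond orders sum to 4 (valence 4) → 0 H
  atom 14: N, bond orders sum to 1 (valence 3) → 2 H
  atom 15: C, bond orders sum to 4 (valence 4) → 0 H
  atom 16: O, bond orders sum to 1 (valence 2) → 1 H
  atom 17: C, bond orders sum to 4 (valence 4) → 0 H
  atom 18: C, bond orders sum to 4 (valence 4) → 0 H
  atom 19: O, bond orders sum to 2 (valence 2) → 0 H
  atom 20: O, bond orders sum to 1 (valence 2) → 1 H
Total hydrogens: 11.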